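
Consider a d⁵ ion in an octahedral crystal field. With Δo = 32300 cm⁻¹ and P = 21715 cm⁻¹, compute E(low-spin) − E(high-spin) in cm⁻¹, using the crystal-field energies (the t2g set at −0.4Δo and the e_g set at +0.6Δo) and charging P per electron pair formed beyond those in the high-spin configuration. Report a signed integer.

High-spin: t2g^3 e_g^2, CFSE = 0.0Δo = 0 cm⁻¹.
For low-spin the configuration is t2g^5 e_g^0: orbital energy -2.0 × 32300 = -64600 cm⁻¹, and 2 additional pairs relative to high-spin add 43430 cm⁻¹, giving -21170 cm⁻¹.
E(LS) − E(HS) = -21170 − (0) = -21170 cm⁻¹.

-21170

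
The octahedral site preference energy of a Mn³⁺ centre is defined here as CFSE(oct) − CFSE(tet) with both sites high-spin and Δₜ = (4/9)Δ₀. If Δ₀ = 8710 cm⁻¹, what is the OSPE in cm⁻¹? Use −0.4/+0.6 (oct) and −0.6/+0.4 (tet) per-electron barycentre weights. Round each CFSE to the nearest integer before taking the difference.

-3678

Mn sits in group 7; removing 3 electrons leaves Mn³⁺ with 7 − 3 = 4 d electrons.
Octahedral (high-spin): t₂g³ eg¹, CFSE = 3(−0.4) + 1(+0.6) = -0.6Δ₀ = -0.6 × 8710 = -5226 cm⁻¹.
Tetrahedral: e² t₂², CFSE = 2(−0.6) + 2(+0.4) = -0.4Δₜ = -0.4 × (4/9) × 8710 = -1548 cm⁻¹.
OSPE = -5226 − (-1548) = -3678 cm⁻¹.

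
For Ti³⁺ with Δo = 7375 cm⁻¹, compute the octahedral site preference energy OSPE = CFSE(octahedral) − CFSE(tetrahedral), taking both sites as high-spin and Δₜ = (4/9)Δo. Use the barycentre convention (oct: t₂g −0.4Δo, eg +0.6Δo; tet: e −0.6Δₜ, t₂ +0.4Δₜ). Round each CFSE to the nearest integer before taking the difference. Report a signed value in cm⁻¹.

Ti sits in group 4; removing 3 electrons leaves Ti³⁺ with 4 − 3 = 1 d electrons.
Octahedral (high-spin): t2g^1 e_g^0, CFSE = 1(−0.4) + 0(+0.6) = -0.4Δo = -0.4 × 7375 = -2950 cm⁻¹.
In a tetrahedral site the filling is e^1 t2^0: CFSE(tet) = -0.6Δₜ = -0.6 × (4/9)(7375) = -1967 cm⁻¹.
OSPE = -2950 − (-1967) = -983 cm⁻¹.

-983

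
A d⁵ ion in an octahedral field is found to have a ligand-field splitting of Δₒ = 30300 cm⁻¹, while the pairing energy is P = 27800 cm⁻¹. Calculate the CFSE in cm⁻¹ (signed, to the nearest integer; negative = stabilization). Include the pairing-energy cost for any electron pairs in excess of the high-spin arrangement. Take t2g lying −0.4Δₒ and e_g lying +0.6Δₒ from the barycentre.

With Δₒ > P the complex is low-spin.
Configuration: t2g^5 e_g^0.
Orbital CFSE = -2.0Δₒ = -2.0 × 30300 = -60600 cm⁻¹.
Excess pairs vs high-spin: 2 − 0 = 2; pairing cost = +55600 cm⁻¹.
Net CFSE = -60600 + 55600 = -5000 cm⁻¹.

-5000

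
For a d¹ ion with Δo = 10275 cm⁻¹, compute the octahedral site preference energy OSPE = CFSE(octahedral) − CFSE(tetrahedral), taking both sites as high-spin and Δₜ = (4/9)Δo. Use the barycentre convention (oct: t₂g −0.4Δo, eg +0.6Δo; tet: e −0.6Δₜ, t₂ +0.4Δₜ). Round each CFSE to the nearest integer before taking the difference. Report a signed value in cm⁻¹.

Octahedral high-spin t₂g¹ eg⁰: CFSE = -0.4 × 10275 = -4110 cm⁻¹.
Tetrahedral: e¹ t₂⁰, CFSE = 1(−0.6) + 0(+0.4) = -0.6Δₜ = -0.6 × (4/9) × 10275 = -2740 cm⁻¹.
OSPE = -4110 − (-2740) = -1370 cm⁻¹.

-1370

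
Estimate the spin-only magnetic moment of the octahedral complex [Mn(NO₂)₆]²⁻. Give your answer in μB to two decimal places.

3.87 μB

Each NO₂⁻ contributes -1; 6 × (-1) = -6. With overall charge -2, Mn is in the +4 oxidation state.
Mn⁴⁺: group 7, so d-count = 7 − 4 = 3.
For octahedral d³ the high- and low-spin configurations coincide.
Configuration: t₂g³ eg⁰ → 3 unpaired electrons.
μ(spin-only) = √[3(3+2)] = √15 ≈ 3.87 μB.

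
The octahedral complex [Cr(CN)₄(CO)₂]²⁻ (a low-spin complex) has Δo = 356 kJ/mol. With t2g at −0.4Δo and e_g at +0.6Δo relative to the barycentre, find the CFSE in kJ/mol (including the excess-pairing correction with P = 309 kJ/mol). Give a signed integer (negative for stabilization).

Ligand charges: 4×(-1) from CN⁻ and 2×(+0) from CO sum to -4; with overall charge -2, Cr is +2.
Cr²⁺: group 6, so d-count = 6 − 2 = 4.
The d⁴ electrons fill as t2g^4 e_g^0.
The orbital stabilization is -1.6Δo = -1.6 × 356 = -570 kJ/mol.
High-spin d⁴ would be t2g^3 e_g^1 with 0 pairs; low-spin has 1, so 1 excess pair costs +1P = +309 kJ/mol.
Net CFSE = -570 + 309 = -261 kJ/mol.

-261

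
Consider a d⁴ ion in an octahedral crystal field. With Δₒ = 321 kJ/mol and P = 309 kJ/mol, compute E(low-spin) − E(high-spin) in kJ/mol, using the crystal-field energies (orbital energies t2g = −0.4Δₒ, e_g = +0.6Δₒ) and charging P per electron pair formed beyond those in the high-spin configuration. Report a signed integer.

In the high-spin limit (t2g^3 e_g^1) the orbital term is -0.6Δₒ = -193 kJ/mol, with no excess pairing.
Low-spin: t2g^4 e_g^0, orbital CFSE = -1.6Δₒ = -514 kJ/mol; plus 1 excess pair × P = +309 kJ/mol; total -205 kJ/mol.
E(LS) − E(HS) = -205 − (-193) = -12 kJ/mol.

-12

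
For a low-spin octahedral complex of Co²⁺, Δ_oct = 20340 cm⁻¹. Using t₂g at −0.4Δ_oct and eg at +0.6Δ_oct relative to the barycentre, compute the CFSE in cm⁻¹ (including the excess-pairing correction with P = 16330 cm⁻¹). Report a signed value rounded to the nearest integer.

-20282

Co sits in group 9; removing 2 electrons leaves Co²⁺ with 9 − 2 = 7 d electrons.
The d⁷ electrons fill as t₂g⁶ eg¹.
CFSE(orbital) = 6×(-0.4Δ_oct) + 1×(0.6Δ_oct) = -1.8Δ_oct; with Δ_oct = 20340 cm⁻¹ that is -36612 cm⁻¹.
High-spin d⁷ would be t₂g⁵ eg² with 2 pairs; low-spin has 3, so 1 excess pair costs +1P = +16330 cm⁻¹.
Net CFSE = -36612 + 16330 = -20282 cm⁻¹.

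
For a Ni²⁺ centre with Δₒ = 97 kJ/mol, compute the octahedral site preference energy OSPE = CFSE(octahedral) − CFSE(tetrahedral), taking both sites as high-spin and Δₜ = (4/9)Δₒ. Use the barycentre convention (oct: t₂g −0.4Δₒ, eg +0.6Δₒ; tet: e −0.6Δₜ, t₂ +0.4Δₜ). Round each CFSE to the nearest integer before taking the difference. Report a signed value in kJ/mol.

-82

Ni is in group 10, so Ni²⁺ is d⁸ (10 − 2 = 8).
Octahedral high-spin t2g^6 e_g^2: CFSE = -1.2 × 97 = -116 kJ/mol.
In a tetrahedral site the filling is e^4 t2^4: CFSE(tet) = -0.8Δₜ = -0.8 × (4/9)(97) = -34 kJ/mol.
OSPE = -116 − (-34) = -82 kJ/mol.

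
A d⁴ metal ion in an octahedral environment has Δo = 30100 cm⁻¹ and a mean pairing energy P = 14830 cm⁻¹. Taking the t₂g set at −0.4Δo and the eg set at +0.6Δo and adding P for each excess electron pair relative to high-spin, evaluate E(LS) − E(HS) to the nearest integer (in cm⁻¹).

-15270

High-spin d⁴ fills as t₂g³ eg¹ with CFSE 3(−0.4) + 1(+0.6) = -0.6Δo = -18060 cm⁻¹.
For low-spin the configuration is t₂g⁴ eg⁰: orbital energy -1.6 × 30100 = -48160 cm⁻¹, and 1 additional pair relative to high-spin adds 14830 cm⁻¹, giving -33330 cm⁻¹.
Thus E(LS) − E(HS) = -15270 cm⁻¹.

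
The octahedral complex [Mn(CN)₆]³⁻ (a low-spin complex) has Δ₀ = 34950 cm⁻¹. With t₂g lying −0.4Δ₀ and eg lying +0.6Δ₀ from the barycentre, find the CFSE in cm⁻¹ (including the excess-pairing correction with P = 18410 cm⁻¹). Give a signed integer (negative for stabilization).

-37510

Each CN⁻ contributes -1; 6 × (-1) = -6. With overall charge -3, Mn is in the +3 oxidation state.
Mn is in group 7, so Mn³⁺ is d⁴ (7 − 3 = 4).
Configuration: t₂g⁴ eg⁰.
Orbital CFSE = 4(-0.4) + 0(0.6) = -1.6Δ₀ = -1.6 × 34950 = -55920 cm⁻¹.
Pairing penalty: 1 pair vs 0 in the high-spin reference → 1 extra × P = 18410 cm⁻¹.
Overall CFSE = -55920 + 18410 = -37510 cm⁻¹.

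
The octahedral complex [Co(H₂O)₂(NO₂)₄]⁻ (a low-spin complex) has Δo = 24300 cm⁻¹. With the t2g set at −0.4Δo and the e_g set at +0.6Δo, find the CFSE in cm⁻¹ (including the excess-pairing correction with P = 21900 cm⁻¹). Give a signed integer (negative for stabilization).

-14520

Ligand charges: 2×(+0) from H₂O and 4×(-1) from NO₂⁻ sum to -4; with overall charge -1, Co is +3.
Co sits in group 9; removing 3 electrons leaves Co³⁺ with 9 − 3 = 6 d electrons.
The d⁶ electrons fill as t2g^6 e_g^0.
The orbital stabilization is -2.4Δo = -2.4 × 24300 = -58320 cm⁻¹.
Pairing penalty: 3 pairs vs 1 in the high-spin reference → 2 extra × P = 43800 cm⁻¹.
Net CFSE = -58320 + 43800 = -14520 cm⁻¹.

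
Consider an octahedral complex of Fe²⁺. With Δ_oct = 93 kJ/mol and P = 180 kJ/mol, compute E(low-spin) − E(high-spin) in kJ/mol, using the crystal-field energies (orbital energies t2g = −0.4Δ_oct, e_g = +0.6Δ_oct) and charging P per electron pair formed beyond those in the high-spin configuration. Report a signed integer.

Group 8 minus oxidation state +2 gives a d⁶ configuration for Fe²⁺.
High-spin d⁶ fills as t2g^4 e_g^2 with CFSE 4(−0.4) + 2(+0.6) = -0.4Δ_oct = -37 kJ/mol.
Low-spin: t2g^6 e_g^0, orbital CFSE = -2.4Δ_oct = -223 kJ/mol; plus 2 excess pairs × P = +360 kJ/mol; total 137 kJ/mol.
Thus E(LS) − E(HS) = 174 kJ/mol.

174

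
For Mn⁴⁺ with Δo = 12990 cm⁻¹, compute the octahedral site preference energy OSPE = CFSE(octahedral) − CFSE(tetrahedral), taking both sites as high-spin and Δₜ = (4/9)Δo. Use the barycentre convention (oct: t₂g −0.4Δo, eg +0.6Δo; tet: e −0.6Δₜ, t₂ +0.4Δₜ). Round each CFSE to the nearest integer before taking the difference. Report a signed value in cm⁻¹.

Mn is in group 7, so Mn⁴⁺ is d³ (7 − 4 = 3).
Octahedral high-spin t2g^3 e_g^0: CFSE = -1.2 × 12990 = -15588 cm⁻¹.
Tetrahedral: e^2 t2^1, CFSE = 2(−0.6) + 1(+0.4) = -0.8Δₜ = -0.8 × (4/9) × 12990 = -4619 cm⁻¹.
OSPE = CFSE(oct) − CFSE(tet) = -15588 − (-4619) = -10969 cm⁻¹.

-10969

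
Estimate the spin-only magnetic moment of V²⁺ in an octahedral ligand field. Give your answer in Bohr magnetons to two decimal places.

3.87 Bohr magnetons

V²⁺: group 5, so d-count = 5 − 2 = 3.
Configuration: t₂g³ eg⁰ → 3 unpaired electrons.
μ(spin-only) = √[3(3+2)] = √15 ≈ 3.87 Bohr magnetons.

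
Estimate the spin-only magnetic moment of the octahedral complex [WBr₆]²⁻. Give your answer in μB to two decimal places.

2.83 μB

Each Br⁻ contributes -1; 6 × (-1) = -6. With overall charge -2, W is in the +4 oxidation state.
Group 6 minus oxidation state +4 gives a d² configuration for W⁴⁺.
For octahedral d² the high- and low-spin configurations coincide.
Configuration: t₂g² eg⁰ → 2 unpaired electrons.
μ(spin-only) = √[2(2+2)] = √8 ≈ 2.83 μB.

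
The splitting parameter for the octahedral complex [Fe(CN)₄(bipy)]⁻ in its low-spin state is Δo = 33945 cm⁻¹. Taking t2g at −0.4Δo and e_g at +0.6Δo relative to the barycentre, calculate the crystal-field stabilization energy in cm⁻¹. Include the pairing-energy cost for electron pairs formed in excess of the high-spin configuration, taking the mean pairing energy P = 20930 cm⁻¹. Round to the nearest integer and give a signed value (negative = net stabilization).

Ligand charges: 4×(-1) from CN⁻ and 1×(+0) from bipy sum to -4; with overall charge -1, Fe is +3.
Fe³⁺: group 8, so d-count = 8 − 3 = 5.
The d⁵ electrons fill as t2g^5 e_g^0.
The orbital stabilization is -2.0Δo = -2.0 × 33945 = -67890 cm⁻¹.
Pairing penalty: 2 pairs vs 0 in the high-spin reference → 2 extra × P = 41860 cm⁻¹.
Net CFSE = -67890 + 41860 = -26030 cm⁻¹.

-26030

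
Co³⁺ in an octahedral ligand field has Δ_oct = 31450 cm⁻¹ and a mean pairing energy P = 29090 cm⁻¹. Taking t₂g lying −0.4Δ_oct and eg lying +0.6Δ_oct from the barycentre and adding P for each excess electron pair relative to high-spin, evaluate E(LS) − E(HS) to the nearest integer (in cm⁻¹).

Group 9 minus oxidation state +3 gives a d⁶ configuration for Co³⁺.
In the high-spin limit (t₂g⁴ eg²) the orbital term is -0.4Δ_oct = -12580 cm⁻¹, with no excess pairing.
For low-spin the configuration is t₂g⁶ eg⁰: orbital energy -2.4 × 31450 = -75480 cm⁻¹, and 2 additional pairs relative to high-spin add 58180 cm⁻¹, giving -17300 cm⁻¹.
E(LS) − E(HS) = -17300 − (-12580) = -4720 cm⁻¹.

-4720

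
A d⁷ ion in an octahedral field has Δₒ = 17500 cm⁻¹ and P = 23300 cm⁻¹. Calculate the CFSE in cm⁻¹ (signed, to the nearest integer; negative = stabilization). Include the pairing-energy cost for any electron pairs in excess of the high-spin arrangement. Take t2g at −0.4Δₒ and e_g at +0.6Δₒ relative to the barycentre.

Δₒ < P, so pairing is avoided: the ground state is high-spin.
That gives t2g^5 e_g^2.
Orbital CFSE = -0.8Δₒ = -0.8 × 17500 = -14000 cm⁻¹.
High-spin has no excess pairs, so no pairing correction applies.

-14000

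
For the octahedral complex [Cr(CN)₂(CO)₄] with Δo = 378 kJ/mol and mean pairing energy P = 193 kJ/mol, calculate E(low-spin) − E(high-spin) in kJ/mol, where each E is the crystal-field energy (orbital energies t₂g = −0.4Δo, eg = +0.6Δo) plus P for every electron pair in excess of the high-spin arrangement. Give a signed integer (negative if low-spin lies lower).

Ligand charges: 2×(-1) from CN⁻ and 4×(+0) from CO sum to -2; with overall charge +0, Cr is +2.
Cr sits in group 6; removing 2 electrons leaves Cr²⁺ with 6 − 2 = 4 d electrons.
High-spin d⁴ fills as t₂g³ eg¹ with CFSE 3(−0.4) + 1(+0.6) = -0.6Δo = -227 kJ/mol.
For low-spin the configuration is t₂g⁴ eg⁰: orbital energy -1.6 × 378 = -605 kJ/mol, and 1 additional pair relative to high-spin adds 193 kJ/mol, giving -412 kJ/mol.
E(LS) − E(HS) = -412 − (-227) = -185 kJ/mol.

-185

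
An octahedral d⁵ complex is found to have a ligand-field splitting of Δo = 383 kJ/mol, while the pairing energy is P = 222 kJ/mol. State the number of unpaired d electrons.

Here Δo > P (383 > 222), so the low-spin state is favoured.
That gives t₂g⁵ eg⁰.
Unpaired electrons: 1.

1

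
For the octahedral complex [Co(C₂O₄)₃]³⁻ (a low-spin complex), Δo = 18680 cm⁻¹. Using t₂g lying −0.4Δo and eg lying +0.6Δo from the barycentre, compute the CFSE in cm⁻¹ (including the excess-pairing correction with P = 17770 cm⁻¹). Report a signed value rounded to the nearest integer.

-9292

Each C₂O₄²⁻ contributes -2; 3 × (-2) = -6. With overall charge -3, Co is in the +3 oxidation state.
Co³⁺: group 9, so d-count = 9 − 3 = 6.
Configuration: t₂g⁶ eg⁰.
The orbital stabilization is -2.4Δo = -2.4 × 18680 = -44832 cm⁻¹.
Relative to high-spin t₂g⁴ eg² (1 paired), the low-spin configuration has 2 additional pairs, contributing +2 × 17770 = +35540 cm⁻¹.
Overall CFSE = -44832 + 35540 = -9292 cm⁻¹.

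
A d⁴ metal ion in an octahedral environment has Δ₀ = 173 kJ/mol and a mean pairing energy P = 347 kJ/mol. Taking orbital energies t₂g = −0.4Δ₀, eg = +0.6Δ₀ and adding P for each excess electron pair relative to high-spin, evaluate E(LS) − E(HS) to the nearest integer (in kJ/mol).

High-spin d⁴ fills as t₂g³ eg¹ with CFSE 3(−0.4) + 1(+0.6) = -0.6Δ₀ = -104 kJ/mol.
For low-spin the configuration is t₂g⁴ eg⁰: orbital energy -1.6 × 173 = -277 kJ/mol, and 1 additional pair relative to high-spin adds 347 kJ/mol, giving 70 kJ/mol.
E(LS) − E(HS) = 70 − (-104) = 174 kJ/mol.

174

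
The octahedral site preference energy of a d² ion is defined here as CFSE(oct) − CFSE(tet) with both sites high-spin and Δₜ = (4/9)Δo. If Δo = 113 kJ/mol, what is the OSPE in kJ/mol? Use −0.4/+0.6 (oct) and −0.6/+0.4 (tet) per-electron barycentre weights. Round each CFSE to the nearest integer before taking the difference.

Octahedral high-spin t₂g² eg⁰: CFSE = -0.8 × 113 = -90 kJ/mol.
Tetrahedral: e² t₂⁰, CFSE = 2(−0.6) + 0(+0.4) = -1.2Δₜ = -1.2 × (4/9) × 113 = -60 kJ/mol.
Subtracting, OSPE = -90 − (-60) = -30 kJ/mol.

-30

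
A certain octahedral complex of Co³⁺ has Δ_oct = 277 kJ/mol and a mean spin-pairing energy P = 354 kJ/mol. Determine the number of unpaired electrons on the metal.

4

Group 9 minus oxidation state +3 gives a d⁶ configuration for Co³⁺.
With Δ_oct < P the complex is high-spin.
Filling d⁶ accordingly: t2g^4 e_g^2.
Unpaired electrons: 4.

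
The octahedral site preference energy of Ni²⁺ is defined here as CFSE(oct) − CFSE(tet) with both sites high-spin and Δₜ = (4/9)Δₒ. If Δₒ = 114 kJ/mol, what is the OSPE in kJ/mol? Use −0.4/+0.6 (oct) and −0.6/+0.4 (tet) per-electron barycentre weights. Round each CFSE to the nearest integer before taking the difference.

Ni²⁺: group 10, so d-count = 10 − 2 = 8.
In an octahedral site d⁸ (HS) is t₂g⁶ eg², giving CFSE(oct) = -1.2Δₒ = -137 kJ/mol.
In a tetrahedral site the filling is e⁴ t₂⁴: CFSE(tet) = -0.8Δₜ = -0.8 × (4/9)(114) = -41 kJ/mol.
OSPE = CFSE(oct) − CFSE(tet) = -137 − (-41) = -96 kJ/mol.

-96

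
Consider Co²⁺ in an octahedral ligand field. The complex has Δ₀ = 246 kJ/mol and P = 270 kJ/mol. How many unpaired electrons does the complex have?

Group 9 minus oxidation state +2 gives a d⁷ configuration for Co²⁺.
With Δ₀ < P the complex is high-spin.
Configuration: t2g^5 e_g^2.
Unpaired electrons: 3.

3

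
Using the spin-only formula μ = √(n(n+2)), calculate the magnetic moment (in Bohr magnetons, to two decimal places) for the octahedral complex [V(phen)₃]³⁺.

2.83 Bohr magnetons

phen is neutral, so the +3 overall charge sits on V: oxidation state +3.
V sits in group 5; removing 3 electrons leaves V³⁺ with 5 − 3 = 2 d electrons.
Configuration: t₂g² eg⁰ → 2 unpaired electrons.
μ(spin-only) = √[2(2+2)] = √8 ≈ 2.83 Bohr magnetons.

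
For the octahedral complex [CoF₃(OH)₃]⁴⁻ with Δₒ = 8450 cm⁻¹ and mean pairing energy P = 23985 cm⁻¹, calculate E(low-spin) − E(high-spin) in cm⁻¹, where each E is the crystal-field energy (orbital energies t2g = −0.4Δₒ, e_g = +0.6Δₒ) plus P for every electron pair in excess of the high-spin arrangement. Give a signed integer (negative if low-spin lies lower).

Ligand charges: 3×(-1) from F⁻ and 3×(-1) from OH⁻ sum to -6; with overall charge -4, Co is +2.
Co²⁺: group 9, so d-count = 9 − 2 = 7.
High-spin d⁷ fills as t2g^5 e_g^2 with CFSE 5(−0.4) + 2(+0.6) = -0.8Δₒ = -6760 cm⁻¹.
For low-spin the configuration is t2g^6 e_g^1: orbital energy -1.8 × 8450 = -15210 cm⁻¹, and 1 additional pair relative to high-spin adds 23985 cm⁻¹, giving 8775 cm⁻¹.
Thus E(LS) − E(HS) = 15535 cm⁻¹.

15535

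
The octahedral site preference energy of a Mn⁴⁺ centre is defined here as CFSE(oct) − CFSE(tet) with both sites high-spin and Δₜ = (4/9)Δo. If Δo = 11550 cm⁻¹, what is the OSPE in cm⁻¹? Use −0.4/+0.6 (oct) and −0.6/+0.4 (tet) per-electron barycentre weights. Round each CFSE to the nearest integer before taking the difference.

Mn sits in group 7; removing 4 electrons leaves Mn⁴⁺ with 7 − 4 = 3 d electrons.
Octahedral high-spin t₂g³ eg⁰: CFSE = -1.2 × 11550 = -13860 cm⁻¹.
Tetrahedral e² t₂¹ gives -0.8Δₜ = -0.8 × (4/9) × 11550 = -4107 cm⁻¹.
OSPE = CFSE(oct) − CFSE(tet) = -13860 − (-4107) = -9753 cm⁻¹.

-9753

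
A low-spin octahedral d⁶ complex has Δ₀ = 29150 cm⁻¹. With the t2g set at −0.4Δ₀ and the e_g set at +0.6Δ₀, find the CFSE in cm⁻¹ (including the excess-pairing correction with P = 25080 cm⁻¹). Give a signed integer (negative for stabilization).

-19800

Configuration: t2g^6 e_g^0.
The orbital stabilization is -2.4Δ₀ = -2.4 × 29150 = -69960 cm⁻¹.
High-spin d⁶ would be t2g^4 e_g^2 with 1 pair; low-spin has 3, so 2 excess pairs cost +2P = +50160 cm⁻¹.
Net CFSE = -69960 + 50160 = -19800 cm⁻¹.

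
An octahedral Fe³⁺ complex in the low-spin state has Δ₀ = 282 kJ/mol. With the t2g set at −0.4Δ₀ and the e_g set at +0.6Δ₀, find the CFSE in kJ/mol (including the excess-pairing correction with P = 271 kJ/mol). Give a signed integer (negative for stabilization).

Group 8 minus oxidation state +3 gives a d⁵ configuration for Fe³⁺.
Configuration: t2g^5 e_g^0.
CFSE(orbital) = 5×(-0.4Δ₀) + 0×(0.6Δ₀) = -2.0Δ₀; with Δ₀ = 282 kJ/mol that is -564 kJ/mol.
Relative to high-spin t2g^3 e_g^2 (0 paired), the low-spin configuration has 2 additional pairs, contributing +2 × 271 = +542 kJ/mol.
Net CFSE = -564 + 542 = -22 kJ/mol.

-22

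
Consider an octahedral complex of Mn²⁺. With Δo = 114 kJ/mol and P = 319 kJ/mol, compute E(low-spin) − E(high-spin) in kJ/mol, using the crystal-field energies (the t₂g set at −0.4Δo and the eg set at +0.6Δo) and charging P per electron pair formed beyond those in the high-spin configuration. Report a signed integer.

Mn is in group 7, so Mn²⁺ is d⁵ (7 − 2 = 5).
High-spin: t₂g³ eg², CFSE = 0.0Δo = 0 kJ/mol.
Low-spin t₂g⁵ eg⁰ gives -2.0Δo = -228 kJ/mol, but forming 2 extra pairs costs 2P = 638 kJ/mol, so E(LS) = -228 + 638 = 410 kJ/mol.
The difference is 410 − (0) = 410 kJ/mol, so high-spin lies lower.

410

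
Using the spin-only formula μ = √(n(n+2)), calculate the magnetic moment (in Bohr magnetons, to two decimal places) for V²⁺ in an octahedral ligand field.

3.87 Bohr magnetons

V is in group 5, so V²⁺ is d³ (5 − 2 = 3).
Configuration: t₂g³ eg⁰ → 3 unpaired electrons.
μ(spin-only) = √[3(3+2)] = √15 ≈ 3.87 Bohr magnetons.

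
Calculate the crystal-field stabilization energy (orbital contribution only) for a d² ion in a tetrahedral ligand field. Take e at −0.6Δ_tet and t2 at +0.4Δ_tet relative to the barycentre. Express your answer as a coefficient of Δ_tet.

Tetrahedral fields are weak (Δₜ ≈ 4/9 Δₒ), so electrons fill high-spin.
Configuration: e^2 t2^0.
CFSE = 2(-0.6Δ_tet) + 0(0.4Δ_tet) = -1.2Δ_tet + 0.0Δ_tet = -1.2Δ_tet.

-1.2 Δ_tet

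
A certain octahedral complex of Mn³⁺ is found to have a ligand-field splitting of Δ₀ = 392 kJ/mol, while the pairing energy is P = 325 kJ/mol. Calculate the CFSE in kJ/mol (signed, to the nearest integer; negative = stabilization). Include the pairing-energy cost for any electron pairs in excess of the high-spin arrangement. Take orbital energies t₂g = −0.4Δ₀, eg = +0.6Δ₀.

-302

Mn is in group 7, so Mn³⁺ is d⁴ (7 − 3 = 4).
With Δ₀ > P the complex is low-spin.
Filling d⁴ accordingly: t₂g⁴ eg⁰.
Orbital CFSE = -1.6Δ₀ = -1.6 × 392 = -627 kJ/mol.
Excess pairs vs high-spin: 1 − 0 = 1; pairing cost = +325 kJ/mol.
Net CFSE = -627 + 325 = -302 kJ/mol.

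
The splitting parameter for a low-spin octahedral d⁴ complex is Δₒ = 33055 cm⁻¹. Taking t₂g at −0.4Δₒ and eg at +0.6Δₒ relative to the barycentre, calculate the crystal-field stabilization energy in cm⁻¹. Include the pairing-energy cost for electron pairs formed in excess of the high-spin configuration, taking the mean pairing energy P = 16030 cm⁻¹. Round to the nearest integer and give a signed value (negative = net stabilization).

Electron filling gives t₂g⁴ eg⁰.
Orbital CFSE = 4(-0.4) + 0(0.6) = -1.6Δₒ = -1.6 × 33055 = -52888 cm⁻¹.
Relative to high-spin t₂g³ eg¹ (0 paired), the low-spin configuration has 1 additional pair, contributing +1 × 16030 = +16030 cm⁻¹.
Combining: -52888 + 16030 = -36858 cm⁻¹.

-36858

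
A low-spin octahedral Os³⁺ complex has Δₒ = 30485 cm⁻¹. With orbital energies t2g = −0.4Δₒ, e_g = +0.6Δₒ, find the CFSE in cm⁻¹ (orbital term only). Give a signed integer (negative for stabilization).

Group 8 minus oxidation state +3 gives a d⁵ configuration for Os³⁺.
The d⁵ electrons fill as t2g^5 e_g^0.
CFSE(orbital) = 5×(-0.4Δₒ) + 0×(0.6Δₒ) = -2.0Δₒ; with Δₒ = 30485 cm⁻¹ that is -60970 cm⁻¹.

-60970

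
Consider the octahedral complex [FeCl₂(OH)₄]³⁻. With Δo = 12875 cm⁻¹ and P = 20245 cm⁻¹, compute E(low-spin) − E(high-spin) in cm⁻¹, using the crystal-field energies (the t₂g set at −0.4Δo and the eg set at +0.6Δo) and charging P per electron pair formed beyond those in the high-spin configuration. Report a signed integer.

Ligand charges: 2×(-1) from Cl⁻ and 4×(-1) from OH⁻ sum to -6; with overall charge -3, Fe is +3.
Fe³⁺: group 8, so d-count = 8 − 3 = 5.
High-spin d⁵ fills as t₂g³ eg² with CFSE 3(−0.4) + 2(+0.6) = 0.0Δo = 0 cm⁻¹.
Low-spin t₂g⁵ eg⁰ gives -2.0Δo = -25750 cm⁻¹, but forming 2 extra pairs costs 2P = 40490 cm⁻¹, so E(LS) = -25750 + 40490 = 14740 cm⁻¹.
The difference is 14740 − (0) = 14740 cm⁻¹, so high-spin lies lower.

14740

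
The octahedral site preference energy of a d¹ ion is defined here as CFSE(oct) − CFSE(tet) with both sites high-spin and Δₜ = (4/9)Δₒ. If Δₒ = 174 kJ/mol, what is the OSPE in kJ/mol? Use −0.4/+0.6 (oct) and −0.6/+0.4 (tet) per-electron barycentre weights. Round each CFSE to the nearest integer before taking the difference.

Octahedral high-spin t2g^1 e_g^0: CFSE = -0.4 × 174 = -70 kJ/mol.
In a tetrahedral site the filling is e^1 t2^0: CFSE(tet) = -0.6Δₜ = -0.6 × (4/9)(174) = -46 kJ/mol.
OSPE = CFSE(oct) − CFSE(tet) = -70 − (-46) = -24 kJ/mol.

-24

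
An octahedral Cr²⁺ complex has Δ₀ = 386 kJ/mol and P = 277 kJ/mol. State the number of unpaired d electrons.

Cr is in group 6, so Cr²⁺ is d⁴ (6 − 2 = 4).
Since Δ₀ = 386 kJ/mol > P = 277 kJ/mol, the complex adopts the low-spin configuration.
That gives t2g^4 e_g^0.
Unpaired electrons: 2.

2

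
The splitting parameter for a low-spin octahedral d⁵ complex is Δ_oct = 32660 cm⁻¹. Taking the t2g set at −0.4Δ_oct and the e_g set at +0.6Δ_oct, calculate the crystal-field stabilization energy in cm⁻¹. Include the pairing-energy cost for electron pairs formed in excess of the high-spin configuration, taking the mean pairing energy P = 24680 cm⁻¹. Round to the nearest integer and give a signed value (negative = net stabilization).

The d⁵ electrons fill as t2g^5 e_g^0.
Orbital CFSE = 5(-0.4) + 0(0.6) = -2.0Δ_oct = -2.0 × 32660 = -65320 cm⁻¹.
Relative to high-spin t2g^3 e_g^2 (0 paired), the low-spin configuration has 2 additional pairs, contributing +2 × 24680 = +49360 cm⁻¹.
Net CFSE = -65320 + 49360 = -15960 cm⁻¹.

-15960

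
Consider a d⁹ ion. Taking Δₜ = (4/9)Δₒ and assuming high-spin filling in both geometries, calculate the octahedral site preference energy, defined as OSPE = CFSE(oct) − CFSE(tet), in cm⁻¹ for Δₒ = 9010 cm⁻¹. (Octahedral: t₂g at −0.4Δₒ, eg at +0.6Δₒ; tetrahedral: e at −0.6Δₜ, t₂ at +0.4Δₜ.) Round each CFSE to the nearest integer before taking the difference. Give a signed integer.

In an octahedral site d⁹ (HS) is t2g^6 e_g^3, giving CFSE(oct) = -0.6Δₒ = -5406 cm⁻¹.
Tetrahedral: e^4 t2^5, CFSE = 4(−0.6) + 5(+0.4) = -0.4Δₜ = -0.4 × (4/9) × 9010 = -1602 cm⁻¹.
Subtracting, OSPE = -5406 − (-1602) = -3804 cm⁻¹.

-3804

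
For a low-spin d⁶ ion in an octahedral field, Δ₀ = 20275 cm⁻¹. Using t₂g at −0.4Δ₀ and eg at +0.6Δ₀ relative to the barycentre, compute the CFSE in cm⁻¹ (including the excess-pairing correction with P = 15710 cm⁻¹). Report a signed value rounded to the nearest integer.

-17240

Electron filling gives t₂g⁶ eg⁰.
Orbital CFSE = 6(-0.4) + 0(0.6) = -2.4Δ₀ = -2.4 × 20275 = -48660 cm⁻¹.
Pairing penalty: 3 pairs vs 1 in the high-spin reference → 2 extra × P = 31420 cm⁻¹.
Overall CFSE = -48660 + 31420 = -17240 cm⁻¹.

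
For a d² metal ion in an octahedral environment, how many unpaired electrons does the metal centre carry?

2

Configuration: t₂g² eg⁰, giving 2 unpaired electrons.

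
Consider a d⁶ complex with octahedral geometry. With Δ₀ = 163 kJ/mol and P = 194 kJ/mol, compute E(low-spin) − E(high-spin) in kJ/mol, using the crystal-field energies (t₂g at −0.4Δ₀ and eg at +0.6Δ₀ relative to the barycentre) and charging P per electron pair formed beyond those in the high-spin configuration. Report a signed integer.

62

High-spin d⁶ fills as t₂g⁴ eg² with CFSE 4(−0.4) + 2(+0.6) = -0.4Δ₀ = -65 kJ/mol.
For low-spin the configuration is t₂g⁶ eg⁰: orbital energy -2.4 × 163 = -391 kJ/mol, and 2 additional pairs relative to high-spin add 388 kJ/mol, giving -3 kJ/mol.
Thus E(LS) − E(HS) = 62 kJ/mol.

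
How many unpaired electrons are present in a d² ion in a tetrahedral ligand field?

With tetrahedral geometry the complex is necessarily high-spin.
Configuration: e² t₂⁰, giving 2 unpaired electrons.

2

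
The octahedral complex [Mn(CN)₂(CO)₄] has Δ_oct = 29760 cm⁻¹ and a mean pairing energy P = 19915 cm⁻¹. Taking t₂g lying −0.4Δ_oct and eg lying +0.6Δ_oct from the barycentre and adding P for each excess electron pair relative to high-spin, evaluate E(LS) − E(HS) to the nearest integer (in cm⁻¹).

-19690

Ligand charges: 2×(-1) from CN⁻ and 4×(+0) from CO sum to -2; with overall charge +0, Mn is +2.
Mn²⁺: group 7, so d-count = 7 − 2 = 5.
High-spin: t₂g³ eg², CFSE = 0.0Δ_oct = 0 cm⁻¹.
Low-spin t₂g⁵ eg⁰ gives -2.0Δ_oct = -59520 cm⁻¹, but forming 2 extra pairs costs 2P = 39830 cm⁻¹, so E(LS) = -59520 + 39830 = -19690 cm⁻¹.
The difference is -19690 − (0) = -19690 cm⁻¹, so low-spin lies lower.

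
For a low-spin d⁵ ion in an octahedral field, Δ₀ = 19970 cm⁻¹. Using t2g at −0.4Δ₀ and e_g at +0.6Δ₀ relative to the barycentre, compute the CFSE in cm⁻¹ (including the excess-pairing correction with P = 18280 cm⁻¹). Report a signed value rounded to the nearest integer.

-3380

Electron filling gives t2g^5 e_g^0.
Orbital CFSE = 5(-0.4) + 0(0.6) = -2.0Δ₀ = -2.0 × 19970 = -39940 cm⁻¹.
Pairing penalty: 2 pairs vs 0 in the high-spin reference → 2 extra × P = 36560 cm⁻¹.
Overall CFSE = -39940 + 36560 = -3380 cm⁻¹.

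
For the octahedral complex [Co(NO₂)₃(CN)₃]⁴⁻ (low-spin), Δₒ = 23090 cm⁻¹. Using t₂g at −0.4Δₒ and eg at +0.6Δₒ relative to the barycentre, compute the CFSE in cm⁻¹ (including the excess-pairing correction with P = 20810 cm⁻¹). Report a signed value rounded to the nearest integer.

-20752

Ligand charges: 3×(-1) from NO₂⁻ and 3×(-1) from CN⁻ sum to -6; with overall charge -4, Co is +2.
Co sits in group 9; removing 2 electrons leaves Co²⁺ with 9 − 2 = 7 d electrons.
The d⁷ electrons fill as t₂g⁶ eg¹.
Orbital CFSE = 6(-0.4) + 1(0.6) = -1.8Δₒ = -1.8 × 23090 = -41562 cm⁻¹.
Relative to high-spin t₂g⁵ eg² (2 paired), the low-spin configuration has 1 additional pair, contributing +1 × 20810 = +20810 cm⁻¹.
Overall CFSE = -41562 + 20810 = -20752 cm⁻¹.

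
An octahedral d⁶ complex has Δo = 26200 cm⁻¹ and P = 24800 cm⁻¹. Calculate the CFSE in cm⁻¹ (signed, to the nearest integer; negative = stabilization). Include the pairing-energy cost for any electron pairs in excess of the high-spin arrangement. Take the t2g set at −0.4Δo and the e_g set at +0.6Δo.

Here Δo > P (26200 > 24800), so the low-spin state is favoured.
Filling d⁶ accordingly: t2g^6 e_g^0.
Orbital CFSE = -2.4Δo = -2.4 × 26200 = -62880 cm⁻¹.
Excess pairs vs high-spin: 3 − 1 = 2; pairing cost = +49600 cm⁻¹.
Net CFSE = -62880 + 49600 = -13280 cm⁻¹.

-13280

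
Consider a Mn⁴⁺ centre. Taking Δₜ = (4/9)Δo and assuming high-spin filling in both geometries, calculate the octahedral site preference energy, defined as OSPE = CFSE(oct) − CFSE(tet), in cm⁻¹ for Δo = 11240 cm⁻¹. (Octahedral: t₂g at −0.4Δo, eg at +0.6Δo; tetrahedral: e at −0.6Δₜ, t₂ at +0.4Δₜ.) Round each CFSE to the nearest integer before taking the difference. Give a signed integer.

-9492

Mn sits in group 7; removing 4 electrons leaves Mn⁴⁺ with 7 − 4 = 3 d electrons.
Octahedral high-spin t₂g³ eg⁰: CFSE = -1.2 × 11240 = -13488 cm⁻¹.
Tetrahedral e² t₂¹ gives -0.8Δₜ = -0.8 × (4/9) × 11240 = -3996 cm⁻¹.
OSPE = CFSE(oct) − CFSE(tet) = -13488 − (-3996) = -9492 cm⁻¹.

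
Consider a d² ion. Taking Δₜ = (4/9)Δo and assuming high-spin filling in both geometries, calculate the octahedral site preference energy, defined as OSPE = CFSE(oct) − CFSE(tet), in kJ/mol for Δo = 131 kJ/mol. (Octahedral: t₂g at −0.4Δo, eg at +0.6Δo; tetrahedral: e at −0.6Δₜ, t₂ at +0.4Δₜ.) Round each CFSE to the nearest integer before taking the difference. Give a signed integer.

In an octahedral site d² (HS) is t₂g² eg⁰, giving CFSE(oct) = -0.8Δo = -105 kJ/mol.
Tetrahedral e² t₂⁰ gives -1.2Δₜ = -1.2 × (4/9) × 131 = -70 kJ/mol.
Subtracting, OSPE = -105 − (-70) = -35 kJ/mol.

-35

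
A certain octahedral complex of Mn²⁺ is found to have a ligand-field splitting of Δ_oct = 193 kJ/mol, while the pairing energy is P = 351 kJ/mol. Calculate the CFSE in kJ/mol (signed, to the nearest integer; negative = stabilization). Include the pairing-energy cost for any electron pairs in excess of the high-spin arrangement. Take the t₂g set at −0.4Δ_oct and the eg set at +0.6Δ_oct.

Mn²⁺: group 7, so d-count = 7 − 2 = 5.
Here Δ_oct < P (193 < 351), so the high-spin state is favoured.
That gives t₂g³ eg².
Orbital CFSE = 0.0Δ_oct = 0.0 × 193 = 0 kJ/mol.
High-spin has no excess pairs, so no pairing correction applies.

0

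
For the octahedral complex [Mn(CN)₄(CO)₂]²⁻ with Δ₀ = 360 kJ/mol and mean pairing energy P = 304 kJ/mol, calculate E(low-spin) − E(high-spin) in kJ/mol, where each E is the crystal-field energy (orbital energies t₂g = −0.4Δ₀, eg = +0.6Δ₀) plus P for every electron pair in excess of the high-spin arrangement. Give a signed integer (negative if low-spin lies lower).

Ligand charges: 4×(-1) from CN⁻ and 2×(+0) from CO sum to -4; with overall charge -2, Mn is +2.
Mn sits in group 7; removing 2 electrons leaves Mn²⁺ with 7 − 2 = 5 d electrons.
In the high-spin limit (t₂g³ eg²) the orbital term is 0.0Δ₀ = 0 kJ/mol, with no excess pairing.
Low-spin t₂g⁵ eg⁰ gives -2.0Δ₀ = -720 kJ/mol, but forming 2 extra pairs costs 2P = 608 kJ/mol, so E(LS) = -720 + 608 = -112 kJ/mol.
E(LS) − E(HS) = -112 − (0) = -112 kJ/mol.

-112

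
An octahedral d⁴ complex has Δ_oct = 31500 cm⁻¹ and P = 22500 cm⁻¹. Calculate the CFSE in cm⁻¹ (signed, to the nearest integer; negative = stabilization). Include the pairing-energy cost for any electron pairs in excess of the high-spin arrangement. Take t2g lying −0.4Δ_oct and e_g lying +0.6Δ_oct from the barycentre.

-27900

Here Δ_oct > P (31500 > 22500), so the low-spin state is favoured.
Filling d⁴ accordingly: t2g^4 e_g^0.
Orbital CFSE = -1.6Δ_oct = -1.6 × 31500 = -50400 cm⁻¹.
Excess pairs vs high-spin: 1 − 0 = 1; pairing cost = +22500 cm⁻¹.
Net CFSE = -50400 + 22500 = -27900 cm⁻¹.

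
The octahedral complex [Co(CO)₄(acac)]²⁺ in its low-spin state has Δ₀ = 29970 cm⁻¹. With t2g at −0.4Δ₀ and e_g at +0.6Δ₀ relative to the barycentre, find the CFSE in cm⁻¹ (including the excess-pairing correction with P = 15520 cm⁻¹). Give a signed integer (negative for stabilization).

Ligand charges: 4×(+0) from CO and 1×(-1) from acac⁻ sum to -1; with overall charge +2, Co is +3.
Co sits in group 9; removing 3 electrons leaves Co³⁺ with 9 − 3 = 6 d electrons.
Configuration: t2g^6 e_g^0.
Orbital CFSE = 6(-0.4) + 0(0.6) = -2.4Δ₀ = -2.4 × 29970 = -71928 cm⁻¹.
Relative to high-spin t2g^4 e_g^2 (1 paired), the low-spin configuration has 2 additional pairs, contributing +2 × 15520 = +31040 cm⁻¹.
Overall CFSE = -71928 + 31040 = -40888 cm⁻¹.

-40888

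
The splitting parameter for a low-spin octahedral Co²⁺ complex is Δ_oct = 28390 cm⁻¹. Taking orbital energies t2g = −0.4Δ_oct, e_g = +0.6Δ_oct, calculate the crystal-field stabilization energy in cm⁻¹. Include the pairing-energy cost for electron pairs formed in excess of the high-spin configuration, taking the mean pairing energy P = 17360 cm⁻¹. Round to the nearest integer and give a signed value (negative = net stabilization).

-33742

Group 9 minus oxidation state +2 gives a d⁷ configuration for Co²⁺.
Electron filling gives t2g^6 e_g^1.
The orbital stabilization is -1.8Δ_oct = -1.8 × 28390 = -51102 cm⁻¹.
Pairing penalty: 3 pairs vs 2 in the high-spin reference → 1 extra × P = 17360 cm⁻¹.
Combining: -51102 + 17360 = -33742 cm⁻¹.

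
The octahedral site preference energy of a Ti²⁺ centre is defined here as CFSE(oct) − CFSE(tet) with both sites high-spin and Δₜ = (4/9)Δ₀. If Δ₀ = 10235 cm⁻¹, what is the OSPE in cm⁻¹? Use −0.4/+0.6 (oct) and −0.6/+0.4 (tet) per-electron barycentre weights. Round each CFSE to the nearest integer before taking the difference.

-2729

Ti²⁺: group 4, so d-count = 4 − 2 = 2.
In an octahedral site d² (HS) is t2g^2 e_g^0, giving CFSE(oct) = -0.8Δ₀ = -8188 cm⁻¹.
Tetrahedral e^2 t2^0 gives -1.2Δₜ = -1.2 × (4/9) × 10235 = -5459 cm⁻¹.
Subtracting, OSPE = -8188 − (-5459) = -2729 cm⁻¹.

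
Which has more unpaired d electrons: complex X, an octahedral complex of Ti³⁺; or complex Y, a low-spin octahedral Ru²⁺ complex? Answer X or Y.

X

X: Group 4 minus oxidation state +3 gives a d¹ configuration for Ti³⁺; t₂g¹ eg⁰ → 1 unpaired.
Y: Group 8 minus oxidation state +2 gives a d⁶ configuration for Ru²⁺; t₂g⁶ eg⁰ → 0 unpaired.
So X has more unpaired electrons.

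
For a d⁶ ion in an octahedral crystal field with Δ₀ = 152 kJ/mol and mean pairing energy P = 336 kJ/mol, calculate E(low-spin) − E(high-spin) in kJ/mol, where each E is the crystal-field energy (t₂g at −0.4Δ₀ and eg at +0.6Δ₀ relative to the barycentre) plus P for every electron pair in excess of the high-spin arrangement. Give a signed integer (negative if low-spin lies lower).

High-spin: t₂g⁴ eg², CFSE = -0.4Δ₀ = -61 kJ/mol.
Low-spin: t₂g⁶ eg⁰, orbital CFSE = -2.4Δ₀ = -365 kJ/mol; plus 2 excess pairs × P = +672 kJ/mol; total 307 kJ/mol.
E(LS) − E(HS) = 307 − (-61) = 368 kJ/mol.

368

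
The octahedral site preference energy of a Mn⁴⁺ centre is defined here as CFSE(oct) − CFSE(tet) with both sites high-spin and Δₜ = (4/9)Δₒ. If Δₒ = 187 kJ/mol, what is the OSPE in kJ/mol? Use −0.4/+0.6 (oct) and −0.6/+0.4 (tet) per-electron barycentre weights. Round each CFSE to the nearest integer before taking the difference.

-158

Group 7 minus oxidation state +4 gives a d³ configuration for Mn⁴⁺.
Octahedral high-spin t2g^3 e_g^0: CFSE = -1.2 × 187 = -224 kJ/mol.
Tetrahedral e^2 t2^1 gives -0.8Δₜ = -0.8 × (4/9) × 187 = -66 kJ/mol.
OSPE = -224 − (-66) = -158 kJ/mol.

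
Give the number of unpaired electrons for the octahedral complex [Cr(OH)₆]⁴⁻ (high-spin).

Each OH⁻ contributes -1; 6 × (-1) = -6. With overall charge -4, Cr is in the +2 oxidation state.
Cr sits in group 6; removing 2 electrons leaves Cr²⁺ with 6 − 2 = 4 d electrons.
Configuration: t2g^3 e_g^1, giving 4 unpaired electrons.

4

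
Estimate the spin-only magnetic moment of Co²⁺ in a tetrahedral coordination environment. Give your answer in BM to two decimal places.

Co sits in group 9; removing 2 electrons leaves Co²⁺ with 9 − 2 = 7 d electrons.
With tetrahedral geometry the complex is necessarily high-spin.
Configuration: e⁴ t₂³ → 3 unpaired electrons.
μ(spin-only) = √[3(3+2)] = √15 ≈ 3.87 BM.

3.87 BM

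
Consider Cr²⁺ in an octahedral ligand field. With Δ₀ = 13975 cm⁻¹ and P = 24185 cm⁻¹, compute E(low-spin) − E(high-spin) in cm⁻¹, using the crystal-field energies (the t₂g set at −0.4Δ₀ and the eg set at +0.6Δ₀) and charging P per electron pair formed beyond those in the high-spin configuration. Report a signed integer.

10210

Group 6 minus oxidation state +2 gives a d⁴ configuration for Cr²⁺.
High-spin: t₂g³ eg¹, CFSE = -0.6Δ₀ = -8385 cm⁻¹.
Low-spin: t₂g⁴ eg⁰, orbital CFSE = -1.6Δ₀ = -22360 cm⁻¹; plus 1 excess pair × P = +24185 cm⁻¹; total 1825 cm⁻¹.
E(LS) − E(HS) = 1825 − (-8385) = 10210 cm⁻¹.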